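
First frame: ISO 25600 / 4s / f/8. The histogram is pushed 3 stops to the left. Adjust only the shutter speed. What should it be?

30 s

Underexposed by 3 stops → need 3 stops brighter.
Shutter speed: 4 → 8 → 15 → 30.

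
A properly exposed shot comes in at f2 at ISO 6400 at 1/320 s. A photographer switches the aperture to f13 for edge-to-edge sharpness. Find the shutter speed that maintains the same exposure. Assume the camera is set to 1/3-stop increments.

Aperture: f/2 → f/2.2 → f/2.5 → f/2.8 → f/3.2 → f/3.5 → f/4 → f/4.5 → f/5 → f/5.6 → f/6.3 → f/7.1 → f/8 → f/9 → f/10 → f/11 → f/13 — 5 1/3 stops stopped down (darker).
Need 5 1/3 stops brighter from the shutter speed: 1/320 → 1/250 → 1/200 → 1/160 → 1/125 → 1/100 → 1/80 → 1/60 → 1/50 → 1/40 → 1/30 → 1/25 → 1/20 → 1/15 → 1/13 → 1/10 → 1/8.

1/8s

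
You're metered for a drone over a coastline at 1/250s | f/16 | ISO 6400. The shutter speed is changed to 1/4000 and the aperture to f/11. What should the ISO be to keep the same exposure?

Shutter speed: 1/250 → 1/500 → 1/1000 → 1/2000 → 1/4000 — 4 stops faster (darker).
Aperture: f/16 → f/11 — 1 stop larger aperture (brighter).
Net change so far: 3 stops darker. Offset with the ISO: 6400 → 12800 → 25600 → 51200.

ISO 51200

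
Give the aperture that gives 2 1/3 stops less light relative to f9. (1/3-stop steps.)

f/20

Aperture: f/9 → f/10 → f/11 → f/13 → f/14 → f/16 → f/18 → f/20 — 2 1/3 stops stopped down (darker).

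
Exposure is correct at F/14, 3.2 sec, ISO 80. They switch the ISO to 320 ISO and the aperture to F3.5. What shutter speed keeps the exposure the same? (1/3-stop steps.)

ISO: 80 → 100 → 125 → 160 → 200 → 250 → 320 — 2 stops higher (brighter).
Aperture: f/14 → f/13 → f/11 → f/10 → f/9 → f/8 → f/7.1 → f/6.3 → f/5.6 → f/5 → f/4.5 → f/4 → f/3.5 — 4 stops wider (brighter).
Net change so far: 6 stops brighter. Offset with the shutter speed: 3.2 → 2.5 → 2 → 1.6 → 1.3 → 1 → 0.8 → 0.6 → 0.5 → 0.4 → 0.3 → 1/4 → 1/5 → 1/6 → 1/8 → 1/10 → 1/13 → 1/15 → 1/20.

1/20s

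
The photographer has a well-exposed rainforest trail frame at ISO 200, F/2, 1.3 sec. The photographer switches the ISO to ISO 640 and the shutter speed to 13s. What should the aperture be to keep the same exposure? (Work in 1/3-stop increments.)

ISO: 200 → 250 → 320 → 400 → 500 → 640 — 1 2/3 stops higher (brighter).
Shutter speed: 1.3 → 1.6 → 2 → 2.5 → 3.2 → 4 → 5 → 6 → 8 → 10 → 13 — 3 1/3 stops slower (brighter).
Net change so far: 5 stops brighter. Offset with the aperture: f/2 → f/2.2 → f/2.5 → f/2.8 → f/3.2 → f/3.5 → f/4 → f/4.5 → f/5 → f/5.6 → f/6.3 → f/7.1 → f/8 → f/9 → f/10 → f/11.

f/11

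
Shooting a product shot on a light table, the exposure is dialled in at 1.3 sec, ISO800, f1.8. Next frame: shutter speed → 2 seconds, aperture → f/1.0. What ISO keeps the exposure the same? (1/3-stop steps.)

Shutter speed: 1.3 → 1.6 → 2 — 2/3 stop longer (brighter).
Aperture: f/1.8 → f/1.6 → f/1.4 → f/1.2 → f/1.1 → f/1.0 — 1 2/3 stops opened up (brighter).
Net change so far: 2 1/3 stops brighter. Offset with the ISO: 800 → 640 → 500 → 400 → 320 → 250 → 200 → 160.

ISO 160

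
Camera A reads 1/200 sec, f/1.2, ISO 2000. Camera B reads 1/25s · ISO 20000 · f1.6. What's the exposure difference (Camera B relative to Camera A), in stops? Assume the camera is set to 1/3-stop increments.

5 2/3 stops brighter

Aperture: f/1.2 → f/1.4 → f/1.6 — 2/3 stop narrower (darker).
Shutter speed: 1/200 → 1/160 → 1/125 → 1/100 → 1/80 → 1/60 → 1/50 → 1/40 → 1/30 → 1/25 — 3 stops longer (brighter).
ISO: 2000 → 2500 → 3200 → 4000 → 5000 → 6400 → 8000 → 10000 → 12800 → 16000 → 20000 — 3 1/3 stops higher (brighter).
Net: −2/3 +3 +3 1/3 = +5 2/3 stops.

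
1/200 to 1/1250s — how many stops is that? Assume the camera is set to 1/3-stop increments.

1/200 → 1/250 → 1/320 → 1/400 → 1/500 → 1/640 → 1/800 → 1/1000 → 1/1250 — count the steps: 8 third-stops = 2 2/3 stops.

2 2/3 stops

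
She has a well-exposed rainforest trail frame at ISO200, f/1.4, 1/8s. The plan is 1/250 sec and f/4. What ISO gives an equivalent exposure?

ISO 51200

Shutter speed: 1/8 → 1/15 → 1/30 → 1/60 → 1/125 → 1/250 — 5 stops shorter (darker).
Aperture: f/1.4 → f/2 → f/2.8 → f/4 — 3 stops stopped down (darker).
Net change so far: 8 stops darker. Offset with the ISO: 200 → 400 → 800 → 1600 → 3200 → 6400 → 12800 → 25600 → 51200.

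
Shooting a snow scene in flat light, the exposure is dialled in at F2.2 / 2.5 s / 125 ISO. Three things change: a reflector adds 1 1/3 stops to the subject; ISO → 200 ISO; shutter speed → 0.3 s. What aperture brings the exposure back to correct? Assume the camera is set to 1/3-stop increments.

Scene light: 1 1/3 stops brighter.
ISO: 125 → 160 → 200 — 2/3 stop higher (brighter).
Shutter speed: 2.5 → 2 → 1.6 → 1.3 → 1 → 0.8 → 0.6 → 0.5 → 0.4 → 0.3 — 3 stops faster (darker).
Net so far: 1 stop darker. Aperture: f/2.2 → f/2 → f/1.8 → f/1.6.

f/1.6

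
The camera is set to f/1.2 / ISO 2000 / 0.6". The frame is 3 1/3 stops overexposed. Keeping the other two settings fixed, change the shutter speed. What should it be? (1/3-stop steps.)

Overexposed by 3 1/3 stops → need 3 1/3 stops darker.
Shutter speed: 0.6 → 0.5 → 0.4 → 0.3 → 1/4 → 1/5 → 1/6 → 1/8 → 1/10 → 1/13 → 1/15.

1/15s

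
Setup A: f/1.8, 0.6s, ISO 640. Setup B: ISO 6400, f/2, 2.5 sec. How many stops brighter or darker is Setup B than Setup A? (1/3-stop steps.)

Aperture: f/1.8 → f/2 — 1/3 stop smaller aperture (darker).
Shutter speed: 0.6 → 0.8 → 1 → 1.3 → 1.6 → 2 → 2.5 — 2 stops longer (brighter).
ISO: 640 → 800 → 1000 → 1250 → 1600 → 2000 → 2500 → 3200 → 4000 → 5000 → 6400 — 3 1/3 stops higher (brighter).
Net: −1/3 +2 +3 1/3 = +5 stops.

5 stops brighter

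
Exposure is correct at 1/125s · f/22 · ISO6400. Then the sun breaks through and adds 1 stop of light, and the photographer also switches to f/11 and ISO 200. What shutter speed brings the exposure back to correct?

Scene light: 1 stop brighter.
Aperture: f/22 → f/16 → f/11 — 2 stops larger aperture (brighter).
ISO: 6400 → 3200 → 1600 → 800 → 400 → 200 — 5 stops lower (darker).
Net so far: 2 stops darker. Shutter speed: 1/125 → 1/60 → 1/30.

1/30s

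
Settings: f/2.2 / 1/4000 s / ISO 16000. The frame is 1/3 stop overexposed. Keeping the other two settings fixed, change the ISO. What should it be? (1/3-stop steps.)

ISO 12800

Overexposed by 1/3 stop → need 1/3 stop darker.
ISO: 16000 → 12800.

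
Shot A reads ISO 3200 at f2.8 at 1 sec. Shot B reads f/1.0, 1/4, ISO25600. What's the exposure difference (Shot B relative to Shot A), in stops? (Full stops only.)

4 stops brighter

Aperture: f/2.8 → f/2 → f/1.4 → f/1.0 — 3 stops larger aperture (brighter).
Shutter speed: 1 → 1/2 → 1/4 — 2 stops shorter (darker).
ISO: 3200 → 6400 → 12800 → 25600 — 3 stops raised (brighter).
Net: +3 −2 +3 = +4 stops.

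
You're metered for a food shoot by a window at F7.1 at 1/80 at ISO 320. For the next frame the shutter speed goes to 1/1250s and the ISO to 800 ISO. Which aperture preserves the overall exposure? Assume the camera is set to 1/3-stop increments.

Shutter speed: 1/80 → 1/100 → 1/125 → 1/160 → 1/200 → 1/250 → 1/320 → 1/400 → 1/500 → 1/640 → 1/800 → 1/1000 → 1/1250 — 4 stops faster (darker).
ISO: 320 → 400 → 500 → 640 → 800 — 1 1/3 stops higher (brighter).
Net change so far: 2 2/3 stops darker. Offset with the aperture: f/7.1 → f/6.3 → f/5.6 → f/5 → f/4.5 → f/4 → f/3.5 → f/3.2 → f/2.8.

f/2.8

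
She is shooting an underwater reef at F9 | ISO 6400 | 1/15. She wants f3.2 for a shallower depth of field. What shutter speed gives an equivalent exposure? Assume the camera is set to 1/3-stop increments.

Aperture: f/9 → f/8 → f/7.1 → f/6.3 → f/5.6 → f/5 → f/4.5 → f/4 → f/3.5 → f/3.2 — 3 stops opened up (brighter).
Need 3 stops darker from the shutter speed: 1/15 → 1/20 → 1/25 → 1/30 → 1/40 → 1/50 → 1/60 → 1/80 → 1/100 → 1/125.

1/125s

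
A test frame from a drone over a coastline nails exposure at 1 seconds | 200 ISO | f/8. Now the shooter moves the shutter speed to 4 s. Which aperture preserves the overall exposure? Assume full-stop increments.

f/16

Shutter speed: 1 → 2 → 4 — 2 stops slower (brighter).
Need 2 stops darker from the aperture: f/8 → f/11 → f/16.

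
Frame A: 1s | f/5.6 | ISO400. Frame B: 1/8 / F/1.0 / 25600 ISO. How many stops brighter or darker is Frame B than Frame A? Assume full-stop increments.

8 stops brighter

Aperture: f/5.6 → f/4 → f/2.8 → f/2 → f/1.4 → f/1.0 — 5 stops opened up (brighter).
Shutter speed: 1 → 1/2 → 1/4 → 1/8 — 3 stops shorter (darker).
ISO: 400 → 800 → 1600 → 3200 → 6400 → 12800 → 25600 — 6 stops higher (brighter).
Net: +5 −3 +6 = +8 stops.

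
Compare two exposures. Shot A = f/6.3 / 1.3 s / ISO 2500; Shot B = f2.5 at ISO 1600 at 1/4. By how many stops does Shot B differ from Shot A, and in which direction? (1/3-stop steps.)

1/3 stop darker

Aperture: f/6.3 → f/5.6 → f/5 → f/4.5 → f/4 → f/3.5 → f/3.2 → f/2.8 → f/2.5 — 2 2/3 stops larger aperture (brighter).
Shutter speed: 1.3 → 1 → 0.8 → 0.6 → 0.5 → 0.4 → 0.3 → 1/4 — 2 1/3 stops faster (darker).
ISO: 2500 → 2000 → 1600 — 2/3 stop dropped (darker).
Net: +2 2/3 −2 1/3 −2/3 = −1/3 stops.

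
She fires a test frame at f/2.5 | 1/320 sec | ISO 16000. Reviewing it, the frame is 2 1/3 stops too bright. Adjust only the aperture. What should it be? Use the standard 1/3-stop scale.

f/5.6

Overexposed by 2 1/3 stops → need 2 1/3 stops darker.
Aperture: f/2.5 → f/2.8 → f/3.2 → f/3.5 → f/4 → f/4.5 → f/5 → f/5.6.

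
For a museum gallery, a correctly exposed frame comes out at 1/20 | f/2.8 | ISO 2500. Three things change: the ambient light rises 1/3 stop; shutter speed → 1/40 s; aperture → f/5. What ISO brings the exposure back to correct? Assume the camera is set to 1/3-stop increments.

ISO 12800

Scene light: 1/3 stop brighter.
Shutter speed: 1/20 → 1/25 → 1/30 → 1/40 — 1 stop faster (darker).
Aperture: f/2.8 → f/3.2 → f/3.5 → f/4 → f/4.5 → f/5 — 1 2/3 stops stopped down (darker).
Net so far: 2 1/3 stops darker. ISO: 2500 → 3200 → 4000 → 5000 → 6400 → 8000 → 10000 → 12800.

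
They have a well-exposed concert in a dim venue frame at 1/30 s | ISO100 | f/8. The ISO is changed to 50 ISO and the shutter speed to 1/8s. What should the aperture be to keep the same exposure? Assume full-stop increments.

f/11

ISO: 100 → 50 — 1 stop lower (darker).
Shutter speed: 1/30 → 1/15 → 1/8 — 2 stops longer (brighter).
Net change so far: 1 stop brighter. Offset with the aperture: f/8 → f/11.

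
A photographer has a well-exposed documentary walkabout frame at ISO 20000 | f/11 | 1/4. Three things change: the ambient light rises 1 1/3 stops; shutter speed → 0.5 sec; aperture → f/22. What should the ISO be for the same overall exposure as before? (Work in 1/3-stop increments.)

ISO 16000

Scene light: 1 1/3 stops brighter.
Shutter speed: 1/4 → 0.3 → 0.4 → 0.5 — 1 stop longer (brighter).
Aperture: f/11 → f/13 → f/14 → f/16 → f/18 → f/20 → f/22 — 2 stops stopped down (darker).
Net so far: 1/3 stop brighter. ISO: 20000 → 16000.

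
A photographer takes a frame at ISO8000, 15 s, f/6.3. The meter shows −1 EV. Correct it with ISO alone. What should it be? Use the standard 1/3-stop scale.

ISO 16000

Underexposed by 1 stop → need 1 stop brighter.
ISO: 8000 → 10000 → 12800 → 16000.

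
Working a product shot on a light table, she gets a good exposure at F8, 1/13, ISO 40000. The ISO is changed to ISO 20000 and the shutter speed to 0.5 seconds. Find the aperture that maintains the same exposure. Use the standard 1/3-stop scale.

ISO: 40000 → 32000 → 25600 → 20000 — 1 stop lower (darker).
Shutter speed: 1/13 → 1/10 → 1/8 → 1/6 → 1/5 → 1/4 → 0.3 → 0.4 → 0.5 — 2 2/3 stops longer (brighter).
Net change so far: 1 2/3 stops brighter. Offset with the aperture: f/8 → f/9 → f/10 → f/11 → f/13 → f/14.

f/14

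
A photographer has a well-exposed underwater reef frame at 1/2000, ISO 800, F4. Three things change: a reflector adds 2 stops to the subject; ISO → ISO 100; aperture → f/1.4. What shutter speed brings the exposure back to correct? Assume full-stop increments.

Scene light: 2 stops brighter.
ISO: 800 → 400 → 200 → 100 — 3 stops lower (darker).
Aperture: f/4 → f/2.8 → f/2 → f/1.4 — 3 stops larger aperture (brighter).
Net so far: 2 stops brighter. Shutter speed: 1/2000 → 1/4000 → 1/8000.

1/8000s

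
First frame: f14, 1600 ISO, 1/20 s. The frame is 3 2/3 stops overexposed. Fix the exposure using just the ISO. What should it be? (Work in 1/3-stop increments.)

Overexposed by 3 2/3 stops → need 3 2/3 stops darker.
ISO: 1600 → 1250 → 1000 → 800 → 640 → 500 → 400 → 320 → 250 → 200 → 160 → 125.

ISO 125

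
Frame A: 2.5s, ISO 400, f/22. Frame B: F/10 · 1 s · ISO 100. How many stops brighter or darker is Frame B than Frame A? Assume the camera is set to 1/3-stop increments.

Aperture: f/22 → f/20 → f/18 → f/16 → f/14 → f/13 → f/11 → f/10 — 2 1/3 stops wider (brighter).
Shutter speed: 2.5 → 2 → 1.6 → 1.3 → 1 — 1 1/3 stops shorter (darker).
ISO: 400 → 320 → 250 → 200 → 160 → 125 → 100 — 2 stops dropped (darker).
Net: +2 1/3 −1 1/3 −2 = −1 stop.

1 stop darker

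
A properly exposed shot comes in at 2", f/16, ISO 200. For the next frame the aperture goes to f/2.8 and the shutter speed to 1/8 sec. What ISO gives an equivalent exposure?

Aperture: f/16 → f/11 → f/8 → f/5.6 → f/4 → f/2.8 — 5 stops opened up (brighter).
Shutter speed: 2 → 1 → 1/2 → 1/4 → 1/8 — 4 stops shorter (darker).
Net change so far: 1 stop brighter. Offset with the ISO: 200 → 100.

ISO 100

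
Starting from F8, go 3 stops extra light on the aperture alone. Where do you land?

Aperture: f/8 → f/5.6 → f/4 → f/2.8 — 3 stops larger aperture (brighter).

f/2.8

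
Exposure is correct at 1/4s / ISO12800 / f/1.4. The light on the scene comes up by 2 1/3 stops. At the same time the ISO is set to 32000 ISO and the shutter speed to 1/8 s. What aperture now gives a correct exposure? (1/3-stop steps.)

f/3.5

Scene light: 2 1/3 stops brighter.
ISO: 12800 → 16000 → 20000 → 25600 → 32000 — 1 1/3 stops higher (brighter).
Shutter speed: 1/4 → 1/5 → 1/6 → 1/8 — 1 stop shorter (darker).
Net so far: 2 2/3 stops brighter. Aperture: f/1.4 → f/1.6 → f/1.8 → f/2 → f/2.2 → f/2.5 → f/2.8 → f/3.2 → f/3.5.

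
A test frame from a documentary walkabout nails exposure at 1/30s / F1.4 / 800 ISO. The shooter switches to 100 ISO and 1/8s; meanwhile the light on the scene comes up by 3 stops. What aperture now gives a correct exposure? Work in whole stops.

f/2.8

Scene light: 3 stops brighter.
ISO: 800 → 400 → 200 → 100 — 3 stops lower (darker).
Shutter speed: 1/30 → 1/15 → 1/8 — 2 stops longer (brighter).
Net so far: 2 stops brighter. Aperture: f/1.4 → f/2 → f/2.8.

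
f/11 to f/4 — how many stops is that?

3 stops

f/11 → f/8 → f/5.6 → f/4 — count the steps: 3 stops.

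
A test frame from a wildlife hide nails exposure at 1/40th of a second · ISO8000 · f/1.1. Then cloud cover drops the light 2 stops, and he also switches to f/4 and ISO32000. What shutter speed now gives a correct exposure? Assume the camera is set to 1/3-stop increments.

0.3 s

Scene light: 2 stops darker.
Aperture: f/1.1 → f/1.2 → f/1.4 → f/1.6 → f/1.8 → f/2 → f/2.2 → f/2.5 → f/2.8 → f/3.2 → f/3.5 → f/4 — 3 2/3 stops narrower (darker).
ISO: 8000 → 10000 → 12800 → 16000 → 20000 → 25600 → 32000 — 2 stops higher (brighter).
Net so far: 3 2/3 stops darker. Shutter speed: 1/40 → 1/30 → 1/25 → 1/20 → 1/15 → 1/13 → 1/10 → 1/8 → 1/6 → 1/5 → 1/4 → 0.3.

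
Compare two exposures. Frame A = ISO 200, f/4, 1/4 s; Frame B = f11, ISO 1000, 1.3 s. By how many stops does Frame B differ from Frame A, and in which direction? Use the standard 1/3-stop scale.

1 2/3 stops brighter

Aperture: f/4 → f/4.5 → f/5 → f/5.6 → f/6.3 → f/7.1 → f/8 → f/9 → f/10 → f/11 — 3 stops narrower (darker).
Shutter speed: 1/4 → 0.3 → 0.4 → 0.5 → 0.6 → 0.8 → 1 → 1.3 — 2 1/3 stops longer (brighter).
ISO: 200 → 250 → 320 → 400 → 500 → 640 → 800 → 1000 — 2 1/3 stops raised (brighter).
Net: −3 +2 1/3 +2 1/3 = +1 2/3 stops.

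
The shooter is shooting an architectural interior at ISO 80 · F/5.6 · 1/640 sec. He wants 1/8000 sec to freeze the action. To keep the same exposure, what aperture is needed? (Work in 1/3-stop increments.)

f/1.6

Shutter speed: 1/640 → 1/800 → 1/1000 → 1/1250 → 1/1600 → 1/2000 → 1/2500 → 1/3200 → 1/4000 → 1/5000 → 1/6400 → 1/8000 — 3 2/3 stops shorter (darker).
Need 3 2/3 stops brighter from the aperture: f/5.6 → f/5 → f/4.5 → f/4 → f/3.5 → f/3.2 → f/2.8 → f/2.5 → f/2.2 → f/2 → f/1.8 → f/1.6.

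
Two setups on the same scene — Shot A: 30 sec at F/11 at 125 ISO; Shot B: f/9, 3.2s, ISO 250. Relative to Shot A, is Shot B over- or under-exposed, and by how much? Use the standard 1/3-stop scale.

Aperture: f/11 → f/10 → f/9 — 2/3 stop wider (brighter).
Shutter speed: 30 → 25 → 20 → 15 → 13 → 10 → 8 → 6 → 5 → 4 → 3.2 — 3 1/3 stops shorter (darker).
ISO: 125 → 160 → 200 → 250 — 1 stop higher (brighter).
Net: +2/3 −3 1/3 +1 = −1 2/3 stops.

1 2/3 stops darker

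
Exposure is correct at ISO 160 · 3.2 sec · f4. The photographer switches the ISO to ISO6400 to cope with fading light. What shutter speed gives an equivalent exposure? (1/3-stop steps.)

ISO: 160 → 200 → 250 → 320 → 400 → 500 → 640 → 800 → 1000 → 1250 → 1600 → 2000 → 2500 → 3200 → 4000 → 5000 → 6400 — 5 1/3 stops higher (brighter).
Need 5 1/3 stops darker from the shutter speed: 3.2 → 2.5 → 2 → 1.6 → 1.3 → 1 → 0.8 → 0.6 → 0.5 → 0.4 → 0.3 → 1/4 → 1/5 → 1/6 → 1/8 → 1/10 → 1/13.

1/13s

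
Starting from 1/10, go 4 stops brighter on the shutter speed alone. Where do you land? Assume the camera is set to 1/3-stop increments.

Shutter speed: 1/10 → 1/8 → 1/6 → 1/5 → 1/4 → 0.3 → 0.4 → 0.5 → 0.6 → 0.8 → 1 → 1.3 → 1.6 — 4 stops slower (brighter).

1.6 s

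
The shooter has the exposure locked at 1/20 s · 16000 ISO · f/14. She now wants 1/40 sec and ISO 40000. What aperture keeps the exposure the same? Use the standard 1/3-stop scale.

f/16

Shutter speed: 1/20 → 1/25 → 1/30 → 1/40 — 1 stop faster (darker).
ISO: 16000 → 20000 → 25600 → 32000 → 40000 — 1 1/3 stops higher (brighter).
Net change so far: 1/3 stop brighter. Offset with the aperture: f/14 → f/16.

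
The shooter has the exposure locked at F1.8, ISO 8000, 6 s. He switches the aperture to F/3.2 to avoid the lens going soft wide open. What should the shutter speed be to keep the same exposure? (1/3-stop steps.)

Aperture: f/1.8 → f/2 → f/2.2 → f/2.5 → f/2.8 → f/3.2 — 1 2/3 stops stopped down (darker).
Need 1 2/3 stops brighter from the shutter speed: 6 → 8 → 10 → 13 → 15 → 20.

20 s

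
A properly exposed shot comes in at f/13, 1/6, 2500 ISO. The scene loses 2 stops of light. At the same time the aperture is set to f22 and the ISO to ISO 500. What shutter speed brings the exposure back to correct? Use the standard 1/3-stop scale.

Scene light: 2 stops darker.
Aperture: f/13 → f/14 → f/16 → f/18 → f/20 → f/22 — 1 2/3 stops smaller aperture (darker).
ISO: 2500 → 2000 → 1600 → 1250 → 1000 → 800 → 640 → 500 — 2 1/3 stops dropped (darker).
Net so far: 6 stops darker. Shutter speed: 1/6 → 1/5 → 1/4 → 0.3 → 0.4 → 0.5 → 0.6 → 0.8 → 1 → 1.3 → 1.6 → 2 → 2.5 → 3.2 → 4 → 5 → 6 → 8 → 10.

10 s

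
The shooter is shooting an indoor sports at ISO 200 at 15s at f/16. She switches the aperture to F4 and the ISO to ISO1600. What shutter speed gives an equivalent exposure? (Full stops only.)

1/8s

Aperture: f/16 → f/11 → f/8 → f/5.6 → f/4 — 4 stops larger aperture (brighter).
ISO: 200 → 400 → 800 → 1600 — 3 stops higher (brighter).
Net change so far: 7 stops brighter. Offset with the shutter speed: 15 → 8 → 4 → 2 → 1 → 1/2 → 1/4 → 1/8.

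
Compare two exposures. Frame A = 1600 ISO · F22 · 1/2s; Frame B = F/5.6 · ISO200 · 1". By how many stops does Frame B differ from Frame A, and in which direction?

Aperture: f/22 → f/16 → f/11 → f/8 → f/5.6 — 4 stops larger aperture (brighter).
Shutter speed: 1/2 → 1 — 1 stop longer (brighter).
ISO: 1600 → 800 → 400 → 200 — 3 stops dropped (darker).
Net: +4 +1 −3 = +2 stops.

2 stops brighter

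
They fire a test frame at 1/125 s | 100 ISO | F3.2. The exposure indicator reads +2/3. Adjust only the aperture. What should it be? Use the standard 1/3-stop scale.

f/4

Overexposed by 2/3 stop → need 2/3 stop darker.
Aperture: f/3.2 → f/3.5 → f/4.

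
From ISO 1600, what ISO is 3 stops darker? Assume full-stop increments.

ISO 200

ISO: 1600 → 800 → 400 → 200 — 3 stops lower (darker).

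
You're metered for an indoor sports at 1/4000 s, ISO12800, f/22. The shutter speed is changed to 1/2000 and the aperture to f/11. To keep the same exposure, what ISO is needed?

Shutter speed: 1/4000 → 1/2000 — 1 stop longer (brighter).
Aperture: f/22 → f/16 → f/11 — 2 stops opened up (brighter).
Net change so far: 3 stops brighter. Offset with the ISO: 12800 → 6400 → 3200 → 1600.

ISO 1600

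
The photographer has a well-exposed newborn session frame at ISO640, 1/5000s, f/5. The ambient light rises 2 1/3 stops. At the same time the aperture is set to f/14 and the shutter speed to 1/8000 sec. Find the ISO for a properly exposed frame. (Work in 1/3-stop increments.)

ISO 1600

Scene light: 2 1/3 stops brighter.
Aperture: f/5 → f/5.6 → f/6.3 → f/7.1 → f/8 → f/9 → f/10 → f/11 → f/13 → f/14 — 3 stops smaller aperture (darker).
Shutter speed: 1/5000 → 1/6400 → 1/8000 — 2/3 stop shorter (darker).
Net so far: 1 1/3 stops darker. ISO: 640 → 800 → 1000 → 1250 → 1600.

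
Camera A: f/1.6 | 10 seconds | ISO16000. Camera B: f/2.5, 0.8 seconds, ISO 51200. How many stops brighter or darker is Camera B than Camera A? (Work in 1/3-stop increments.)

Aperture: f/1.6 → f/1.8 → f/2 → f/2.2 → f/2.5 — 1 1/3 stops stopped down (darker).
Shutter speed: 10 → 8 → 6 → 5 → 4 → 3.2 → 2.5 → 2 → 1.6 → 1.3 → 1 → 0.8 — 3 2/3 stops shorter (darker).
ISO: 16000 → 20000 → 25600 → 32000 → 40000 → 51200 — 1 2/3 stops raised (brighter).
Net: −1 1/3 −3 2/3 +1 2/3 = −3 1/3 stops.

3 1/3 stops darker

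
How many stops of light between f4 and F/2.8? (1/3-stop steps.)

f/4 → f/3.5 → f/3.2 → f/2.8 — count the steps: 3 third-stops = 1 stop.

1 stop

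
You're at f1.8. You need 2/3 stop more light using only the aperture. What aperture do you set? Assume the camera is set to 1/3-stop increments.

Aperture: f/1.8 → f/1.6 → f/1.4 — 2/3 stop wider (brighter).

f/1.4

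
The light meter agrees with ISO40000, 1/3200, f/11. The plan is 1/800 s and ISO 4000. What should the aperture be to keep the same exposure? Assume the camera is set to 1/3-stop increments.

f/7.1

Shutter speed: 1/3200 → 1/2500 → 1/2000 → 1/1600 → 1/1250 → 1/1000 → 1/800 — 2 stops slower (brighter).
ISO: 40000 → 32000 → 25600 → 20000 → 16000 → 12800 → 10000 → 8000 → 6400 → 5000 → 4000 — 3 1/3 stops dropped (darker).
Net change so far: 1 1/3 stops darker. Offset with the aperture: f/11 → f/10 → f/9 → f/8 → f/7.1.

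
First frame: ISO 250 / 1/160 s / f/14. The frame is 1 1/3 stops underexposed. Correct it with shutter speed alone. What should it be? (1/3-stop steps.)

1/60s

Underexposed by 1 1/3 stops → need 1 1/3 stops brighter.
Shutter speed: 1/160 → 1/125 → 1/100 → 1/80 → 1/60.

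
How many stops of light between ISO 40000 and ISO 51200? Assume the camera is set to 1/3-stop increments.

40000 → 51200 — count the steps: 1 third-stops = 1/3 stop.

1/3 stop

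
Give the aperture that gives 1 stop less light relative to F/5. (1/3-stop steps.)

f/7.1

Aperture: f/5 → f/5.6 → f/6.3 → f/7.1 — 1 stop smaller aperture (darker).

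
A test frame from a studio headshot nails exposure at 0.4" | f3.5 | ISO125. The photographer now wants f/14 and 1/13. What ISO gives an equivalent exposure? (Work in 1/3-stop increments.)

Aperture: f/3.5 → f/4 → f/4.5 → f/5 → f/5.6 → f/6.3 → f/7.1 → f/8 → f/9 → f/10 → f/11 → f/13 → f/14 — 4 stops narrower (darker).
Shutter speed: 0.4 → 0.3 → 1/4 → 1/5 → 1/6 → 1/8 → 1/10 → 1/13 — 2 1/3 stops faster (darker).
Net change so far: 6 1/3 stops darker. Offset with the ISO: 125 → 160 → 200 → 250 → 320 → 400 → 500 → 640 → 800 → 1000 → 1250 → 1600 → 2000 → 2500 → 3200 → 4000 → 5000 → 6400 → 8000 → 10000.

ISO 10000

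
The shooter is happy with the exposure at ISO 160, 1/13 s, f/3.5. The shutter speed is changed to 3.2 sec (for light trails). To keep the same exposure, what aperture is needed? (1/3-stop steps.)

f/22

Shutter speed: 1/13 → 1/10 → 1/8 → 1/6 → 1/5 → 1/4 → 0.3 → 0.4 → 0.5 → 0.6 → 0.8 → 1 → 1.3 → 1.6 → 2 → 2.5 → 3.2 — 5 1/3 stops slower (brighter).
Need 5 1/3 stops darker from the aperture: f/3.5 → f/4 → f/4.5 → f/5 → f/5.6 → f/6.3 → f/7.1 → f/8 → f/9 → f/10 → f/11 → f/13 → f/14 → f/16 → f/18 → f/20 → f/22.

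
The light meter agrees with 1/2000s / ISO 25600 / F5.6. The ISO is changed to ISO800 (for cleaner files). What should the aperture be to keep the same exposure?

f/1.0

ISO: 25600 → 12800 → 6400 → 3200 → 1600 → 800 — 5 stops lower (darker).
Need 5 stops brighter from the aperture: f/5.6 → f/4 → f/2.8 → f/2 → f/1.4 → f/1.0.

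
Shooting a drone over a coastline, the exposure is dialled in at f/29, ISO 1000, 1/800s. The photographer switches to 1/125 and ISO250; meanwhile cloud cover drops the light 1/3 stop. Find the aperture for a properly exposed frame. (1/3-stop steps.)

Scene light: 1/3 stop darker.
Shutter speed: 1/800 → 1/640 → 1/500 → 1/400 → 1/320 → 1/250 → 1/200 → 1/160 → 1/125 — 2 2/3 stops longer (brighter).
ISO: 1000 → 800 → 640 → 500 → 400 → 320 → 250 — 2 stops lower (darker).
Net so far: 1/3 stop brighter. Aperture: f/29 → f/32.

f/32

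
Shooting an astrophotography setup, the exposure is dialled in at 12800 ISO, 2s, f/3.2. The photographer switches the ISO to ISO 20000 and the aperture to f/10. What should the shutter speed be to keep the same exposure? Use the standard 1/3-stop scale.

13 s

ISO: 12800 → 16000 → 20000 — 2/3 stop higher (brighter).
Aperture: f/3.2 → f/3.5 → f/4 → f/4.5 → f/5 → f/5.6 → f/6.3 → f/7.1 → f/8 → f/9 → f/10 — 3 1/3 stops smaller aperture (darker).
Net change so far: 2 2/3 stops darker. Offset with the shutter speed: 2 → 2.5 → 3.2 → 4 → 5 → 6 → 8 → 10 → 13.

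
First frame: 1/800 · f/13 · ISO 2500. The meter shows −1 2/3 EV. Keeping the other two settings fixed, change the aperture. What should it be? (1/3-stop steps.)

Underexposed by 1 2/3 stops → need 1 2/3 stops brighter.
Aperture: f/13 → f/11 → f/10 → f/9 → f/8 → f/7.1.

f/7.1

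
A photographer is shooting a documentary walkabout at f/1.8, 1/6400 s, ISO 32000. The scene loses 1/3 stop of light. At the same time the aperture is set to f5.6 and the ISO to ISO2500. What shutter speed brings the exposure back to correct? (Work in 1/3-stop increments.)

1/40s

Scene light: 1/3 stop darker.
Aperture: f/1.8 → f/2 → f/2.2 → f/2.5 → f/2.8 → f/3.2 → f/3.5 → f/4 → f/4.5 → f/5 → f/5.6 — 3 1/3 stops narrower (darker).
ISO: 32000 → 25600 → 20000 → 16000 → 12800 → 10000 → 8000 → 6400 → 5000 → 4000 → 3200 → 2500 — 3 2/3 stops lower (darker).
Net so far: 7 1/3 stops darker. Shutter speed: 1/6400 → 1/5000 → 1/4000 → 1/3200 → 1/2500 → 1/2000 → 1/1600 → 1/1250 → 1/1000 → 1/800 → 1/640 → 1/500 → 1/400 → 1/320 → 1/250 → 1/200 → 1/160 → 1/125 → 1/100 → 1/80 → 1/60 → 1/50 → 1/40.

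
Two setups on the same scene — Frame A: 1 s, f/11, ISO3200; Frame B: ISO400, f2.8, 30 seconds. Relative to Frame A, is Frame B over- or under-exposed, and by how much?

6 stops brighter

Aperture: f/11 → f/8 → f/5.6 → f/4 → f/2.8 — 4 stops wider (brighter).
Shutter speed: 1 → 2 → 4 → 8 → 15 → 30 — 5 stops slower (brighter).
ISO: 3200 → 1600 → 800 → 400 — 3 stops dropped (darker).
Net: +4 +5 −3 = +6 stops.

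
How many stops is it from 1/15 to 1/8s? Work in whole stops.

1/15 → 1/8 — count the steps: 1 stop.

1 stop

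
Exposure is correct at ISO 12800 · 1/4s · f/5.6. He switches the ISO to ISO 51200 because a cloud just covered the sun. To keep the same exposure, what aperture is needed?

f/11

ISO: 12800 → 25600 → 51200 — 2 stops raised (brighter).
Need 2 stops darker from the aperture: f/5.6 → f/8 → f/11.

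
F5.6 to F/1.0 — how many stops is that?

5 stops

f/5.6 → f/4 → f/2.8 → f/2 → f/1.4 → f/1.0 — count the steps: 5 stops.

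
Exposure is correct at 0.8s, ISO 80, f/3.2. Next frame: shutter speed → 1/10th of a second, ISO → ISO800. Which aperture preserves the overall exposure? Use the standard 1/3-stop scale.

Shutter speed: 0.8 → 0.6 → 0.5 → 0.4 → 0.3 → 1/4 → 1/5 → 1/6 → 1/8 → 1/10 — 3 stops shorter (darker).
ISO: 80 → 100 → 125 → 160 → 200 → 250 → 320 → 400 → 500 → 640 → 800 — 3 1/3 stops raised (brighter).
Net change so far: 1/3 stop brighter. Offset with the aperture: f/3.2 → f/3.5.

f/3.5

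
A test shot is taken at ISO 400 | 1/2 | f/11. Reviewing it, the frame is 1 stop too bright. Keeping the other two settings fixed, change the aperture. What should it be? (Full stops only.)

f/16

Overexposed by 1 stop → need 1 stop darker.
Aperture: f/11 → f/16.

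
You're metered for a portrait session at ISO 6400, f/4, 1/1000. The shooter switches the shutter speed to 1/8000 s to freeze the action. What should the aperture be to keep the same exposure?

Shutter speed: 1/1000 → 1/2000 → 1/4000 → 1/8000 — 3 stops shorter (darker).
Need 3 stops brighter from the aperture: f/4 → f/2.8 → f/2 → f/1.4.

f/1.4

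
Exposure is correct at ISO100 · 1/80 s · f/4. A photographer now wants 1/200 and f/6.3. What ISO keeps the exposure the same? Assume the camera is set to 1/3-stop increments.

ISO 640

Shutter speed: 1/80 → 1/100 → 1/125 → 1/160 → 1/200 — 1 1/3 stops faster (darker).
Aperture: f/4 → f/4.5 → f/5 → f/5.6 → f/6.3 — 1 1/3 stops stopped down (darker).
Net change so far: 2 2/3 stops darker. Offset with the ISO: 100 → 125 → 160 → 200 → 250 → 320 → 400 → 500 → 640.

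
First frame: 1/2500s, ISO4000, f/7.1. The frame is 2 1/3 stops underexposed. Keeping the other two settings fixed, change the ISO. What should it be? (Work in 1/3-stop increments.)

ISO 20000

Underexposed by 2 1/3 stops → need 2 1/3 stops brighter.
ISO: 4000 → 5000 → 6400 → 8000 → 10000 → 12800 → 16000 → 20000.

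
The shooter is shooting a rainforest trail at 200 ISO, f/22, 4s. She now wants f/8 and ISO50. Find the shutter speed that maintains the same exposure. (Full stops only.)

2 s

Aperture: f/22 → f/16 → f/11 → f/8 — 3 stops opened up (brighter).
ISO: 200 → 100 → 50 — 2 stops lower (darker).
Net change so far: 1 stop brighter. Offset with the shutter speed: 4 → 2.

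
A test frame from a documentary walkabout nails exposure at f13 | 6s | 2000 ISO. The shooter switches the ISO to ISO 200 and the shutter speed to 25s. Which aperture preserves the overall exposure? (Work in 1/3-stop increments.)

f/8

ISO: 2000 → 1600 → 1250 → 1000 → 800 → 640 → 500 → 400 → 320 → 250 → 200 — 3 1/3 stops dropped (darker).
Shutter speed: 6 → 8 → 10 → 13 → 15 → 20 → 25 — 2 stops longer (brighter).
Net change so far: 1 1/3 stops darker. Offset with the aperture: f/13 → f/11 → f/10 → f/9 → f/8.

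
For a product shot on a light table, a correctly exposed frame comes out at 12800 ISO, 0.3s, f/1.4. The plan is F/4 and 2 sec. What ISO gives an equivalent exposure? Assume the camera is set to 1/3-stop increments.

ISO 16000

Aperture: f/1.4 → f/1.6 → f/1.8 → f/2 → f/2.2 → f/2.5 → f/2.8 → f/3.2 → f/3.5 → f/4 — 3 stops narrower (darker).
Shutter speed: 0.3 → 0.4 → 0.5 → 0.6 → 0.8 → 1 → 1.3 → 1.6 → 2 — 2 2/3 stops longer (brighter).
Net change so far: 1/3 stop darker. Offset with the ISO: 12800 → 16000.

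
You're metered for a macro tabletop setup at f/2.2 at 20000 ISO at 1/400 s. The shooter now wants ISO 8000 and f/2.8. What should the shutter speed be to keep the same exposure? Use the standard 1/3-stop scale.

ISO: 20000 → 16000 → 12800 → 10000 → 8000 — 1 1/3 stops lower (darker).
Aperture: f/2.2 → f/2.5 → f/2.8 — 2/3 stop stopped down (darker).
Net change so far: 2 stops darker. Offset with the shutter speed: 1/400 → 1/320 → 1/250 → 1/200 → 1/160 → 1/125 → 1/100.

1/100s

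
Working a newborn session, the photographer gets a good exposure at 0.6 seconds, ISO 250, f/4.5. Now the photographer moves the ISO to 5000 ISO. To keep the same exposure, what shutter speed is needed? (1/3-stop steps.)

ISO: 250 → 320 → 400 → 500 → 640 → 800 → 1000 → 1250 → 1600 → 2000 → 2500 → 3200 → 4000 → 5000 — 4 1/3 stops raised (brighter).
Need 4 1/3 stops darker from the shutter speed: 0.6 → 0.5 → 0.4 → 0.3 → 1/4 → 1/5 → 1/6 → 1/8 → 1/10 → 1/13 → 1/15 → 1/20 → 1/25 → 1/30.

1/30s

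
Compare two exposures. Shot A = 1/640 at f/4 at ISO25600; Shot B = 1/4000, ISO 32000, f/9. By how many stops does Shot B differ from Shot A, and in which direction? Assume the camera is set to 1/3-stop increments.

4 2/3 stops darker

Aperture: f/4 → f/4.5 → f/5 → f/5.6 → f/6.3 → f/7.1 → f/8 → f/9 — 2 1/3 stops narrower (darker).
Shutter speed: 1/640 → 1/800 → 1/1000 → 1/1250 → 1/1600 → 1/2000 → 1/2500 → 1/3200 → 1/4000 — 2 2/3 stops shorter (darker).
ISO: 25600 → 32000 — 1/3 stop higher (brighter).
Net: −2 1/3 −2 2/3 +1/3 = −4 2/3 stops.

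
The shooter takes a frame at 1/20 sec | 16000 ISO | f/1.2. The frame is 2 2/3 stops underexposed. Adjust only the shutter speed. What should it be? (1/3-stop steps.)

Underexposed by 2 2/3 stops → need 2 2/3 stops brighter.
Shutter speed: 1/20 → 1/15 → 1/13 → 1/10 → 1/8 → 1/6 → 1/5 → 1/4 → 0.3.

0.3 s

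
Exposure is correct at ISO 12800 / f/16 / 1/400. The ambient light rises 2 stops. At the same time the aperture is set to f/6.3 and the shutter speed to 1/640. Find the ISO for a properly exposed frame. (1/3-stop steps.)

ISO 800

Scene light: 2 stops brighter.
Aperture: f/16 → f/14 → f/13 → f/11 → f/10 → f/9 → f/8 → f/7.1 → f/6.3 — 2 2/3 stops opened up (brighter).
Shutter speed: 1/400 → 1/500 → 1/640 — 2/3 stop faster (darker).
Net so far: 4 stops brighter. ISO: 12800 → 10000 → 8000 → 6400 → 5000 → 4000 → 3200 → 2500 → 2000 → 1600 → 1250 → 1000 → 800.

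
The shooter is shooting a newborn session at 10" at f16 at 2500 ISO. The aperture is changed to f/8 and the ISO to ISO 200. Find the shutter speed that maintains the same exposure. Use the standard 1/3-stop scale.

Aperture: f/16 → f/14 → f/13 → f/11 → f/10 → f/9 → f/8 — 2 stops opened up (brighter).
ISO: 2500 → 2000 → 1600 → 1250 → 1000 → 800 → 640 → 500 → 400 → 320 → 250 → 200 — 3 2/3 stops dropped (darker).
Net change so far: 1 2/3 stops darker. Offset with the shutter speed: 10 → 13 → 15 → 20 → 25 → 30.

30 s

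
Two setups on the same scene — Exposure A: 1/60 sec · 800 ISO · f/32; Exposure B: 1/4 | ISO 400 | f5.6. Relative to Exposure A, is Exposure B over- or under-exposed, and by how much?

8 stops brighter

Aperture: f/32 → f/22 → f/16 → f/11 → f/8 → f/5.6 — 5 stops larger aperture (brighter).
Shutter speed: 1/60 → 1/30 → 1/15 → 1/8 → 1/4 — 4 stops longer (brighter).
ISO: 800 → 400 — 1 stop lower (darker).
Net: +5 +4 −1 = +8 stops.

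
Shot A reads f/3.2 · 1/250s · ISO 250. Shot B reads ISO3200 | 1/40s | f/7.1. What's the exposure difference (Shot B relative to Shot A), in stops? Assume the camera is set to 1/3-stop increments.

4 stops brighter

Aperture: f/3.2 → f/3.5 → f/4 → f/4.5 → f/5 → f/5.6 → f/6.3 → f/7.1 — 2 1/3 stops smaller aperture (darker).
Shutter speed: 1/250 → 1/200 → 1/160 → 1/125 → 1/100 → 1/80 → 1/60 → 1/50 → 1/40 — 2 2/3 stops slower (brighter).
ISO: 250 → 320 → 400 → 500 → 640 → 800 → 1000 → 1250 → 1600 → 2000 → 2500 → 3200 — 3 2/3 stops raised (brighter).
Net: −2 1/3 +2 2/3 +3 2/3 = +4 stops.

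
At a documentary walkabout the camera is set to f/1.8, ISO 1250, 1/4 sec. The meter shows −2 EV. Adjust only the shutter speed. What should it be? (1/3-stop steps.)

1 s

Underexposed by 2 stops → need 2 stops brighter.
Shutter speed: 1/4 → 0.3 → 0.4 → 0.5 → 0.6 → 0.8 → 1.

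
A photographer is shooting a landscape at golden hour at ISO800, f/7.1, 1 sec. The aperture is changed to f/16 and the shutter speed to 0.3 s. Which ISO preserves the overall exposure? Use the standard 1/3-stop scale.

ISO 12800

Aperture: f/7.1 → f/8 → f/9 → f/10 → f/11 → f/13 → f/14 → f/16 — 2 1/3 stops smaller aperture (darker).
Shutter speed: 1 → 0.8 → 0.6 → 0.5 → 0.4 → 0.3 — 1 2/3 stops shorter (darker).
Net change so far: 4 stops darker. Offset with the ISO: 800 → 1000 → 1250 → 1600 → 2000 → 2500 → 3200 → 4000 → 5000 → 6400 → 8000 → 10000 → 12800.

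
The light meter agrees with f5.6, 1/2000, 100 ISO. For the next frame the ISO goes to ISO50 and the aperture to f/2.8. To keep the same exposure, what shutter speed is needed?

1/4000s

ISO: 100 → 50 — 1 stop dropped (darker).
Aperture: f/5.6 → f/4 → f/2.8 — 2 stops wider (brighter).
Net change so far: 1 stop brighter. Offset with the shutter speed: 1/2000 → 1/4000.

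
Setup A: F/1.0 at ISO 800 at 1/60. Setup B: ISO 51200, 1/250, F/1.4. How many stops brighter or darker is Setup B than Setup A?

3 stops brighter

Aperture: f/1.0 → f/1.4 — 1 stop narrower (darker).
Shutter speed: 1/60 → 1/125 → 1/250 — 2 stops shorter (darker).
ISO: 800 → 1600 → 3200 → 6400 → 12800 → 25600 → 51200 — 6 stops raised (brighter).
Net: −1 −2 +6 = +3 stops.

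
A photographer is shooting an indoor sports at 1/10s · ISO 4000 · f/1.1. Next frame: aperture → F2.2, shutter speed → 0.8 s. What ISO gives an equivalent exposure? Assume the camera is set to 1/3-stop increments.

Aperture: f/1.1 → f/1.2 → f/1.4 → f/1.6 → f/1.8 → f/2 → f/2.2 — 2 stops smaller aperture (darker).
Shutter speed: 1/10 → 1/8 → 1/6 → 1/5 → 1/4 → 0.3 → 0.4 → 0.5 → 0.6 → 0.8 — 3 stops longer (brighter).
Net change so far: 1 stop brighter. Offset with the ISO: 4000 → 3200 → 2500 → 2000.

ISO 2000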